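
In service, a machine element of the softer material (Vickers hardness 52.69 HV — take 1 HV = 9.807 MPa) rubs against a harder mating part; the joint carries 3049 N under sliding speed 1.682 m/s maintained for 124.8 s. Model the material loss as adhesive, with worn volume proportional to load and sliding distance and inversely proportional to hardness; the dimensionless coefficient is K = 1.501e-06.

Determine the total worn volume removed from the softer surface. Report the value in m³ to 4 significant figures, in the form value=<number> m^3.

The computation runs at exact precision, and intermediate values appear rounded; rounded just once to four significant digits.
Convert: The distance L = v·t = 1.682 m/s × 124.8 s = 209.9 m.
Convert: Hardness H = 52.69 HV × 9.807 MPa/HV = 516.7 MPa = 5.167e+08 Pa.
In SI base units, W = 3049 N, H = 5.167e+08 Pa, K = 1.501e-06.
Apply Archard: V = K·W·L/H = 1.501e-06 · 3049 · 209.9 / 5.167e+08 = 1.859e-09 m³.

value=1.859e-09 m^3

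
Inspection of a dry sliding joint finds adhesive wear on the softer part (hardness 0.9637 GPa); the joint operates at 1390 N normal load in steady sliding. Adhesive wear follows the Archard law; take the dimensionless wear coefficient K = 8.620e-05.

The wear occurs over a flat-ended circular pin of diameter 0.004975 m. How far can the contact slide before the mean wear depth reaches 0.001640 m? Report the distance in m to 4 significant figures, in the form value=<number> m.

The intermediates are shown rounded; all working math maintains full float precision, and rounded just once to four significant digits.
Hardness H = 0.9637 GPa = 9.637e+08 Pa.
Contact area A = π·d²/4 = π·(0.004975 m)²/4 = 1.944e-05 m².
Expressed in SI base units: W = 1390 N, H = 9.637e+08 Pa, K = 8.620e-05.
Allowed volume V_lim = h_lim·A = 0.001640 · 1.944e-05 = 3.188e-08 m³.
Thus life L = V_lim·H/(K·W) = 3.188e-08 · 9.637e+08 / (8.620e-05 · 1390) = 256.4 m.

value=256.4 m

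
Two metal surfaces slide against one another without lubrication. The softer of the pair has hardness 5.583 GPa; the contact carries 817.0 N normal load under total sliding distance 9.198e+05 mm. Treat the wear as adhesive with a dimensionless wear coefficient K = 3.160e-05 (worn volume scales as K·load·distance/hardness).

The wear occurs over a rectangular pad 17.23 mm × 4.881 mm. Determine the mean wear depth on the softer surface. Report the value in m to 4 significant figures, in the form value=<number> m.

value=5.058e-05 m

Intermediates are printed rounded, and every step carries full float precision, and one last rounding, at 4 significant figures.
Convert: Distance covered L = 9.198e+05 mm = 919.8 m.
Convert: Hardness H = 5.583 GPa = 5.583e+09 Pa.
Convert: Pad sides 17.23 mm × 4.881 mm = 0.01723 m × 0.004881 m. Contact area A = 0.01723 m × 0.004881 m = 8.410e-05 m².
In SI base units: W = 817.0 N, H = 5.583e+09 Pa, K = 3.160e-05.
Worn volume V = K·W·L/H = 3.160e-05 · 817.0 · 919.8 / 5.583e+09 = 4.253e-09 m³.
Average depth h = V/A = 4.253e-09 / 8.410e-05 = 5.058e-05 m.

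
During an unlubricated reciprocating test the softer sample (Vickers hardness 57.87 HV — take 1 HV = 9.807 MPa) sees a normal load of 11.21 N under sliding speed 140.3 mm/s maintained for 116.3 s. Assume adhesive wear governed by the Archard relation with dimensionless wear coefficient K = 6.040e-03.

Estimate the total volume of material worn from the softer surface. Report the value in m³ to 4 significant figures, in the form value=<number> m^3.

Intermediate values are printed rounded; the computation carries exact precision — one last rounding, at 4 significant figures.
Sliding speed v = 140.3 mm/s = 0.1403 m/s. Distance covered L = v·t = 0.1403 m/s × 116.3 s = 16.32 m.
Hardness H = 57.87 HV × 9.807 MPa/HV = 567.5 MPa = 5.675e+08 Pa.
SI base units throughout: W = 11.21 N, H = 5.675e+08 Pa, K = 6.040e-03.
Wear volume V = K·W·L/H = 6.040e-03 · 11.21 · 16.32 / 5.675e+08 = 1.947e-09 m³.

value=1.947e-09 m^3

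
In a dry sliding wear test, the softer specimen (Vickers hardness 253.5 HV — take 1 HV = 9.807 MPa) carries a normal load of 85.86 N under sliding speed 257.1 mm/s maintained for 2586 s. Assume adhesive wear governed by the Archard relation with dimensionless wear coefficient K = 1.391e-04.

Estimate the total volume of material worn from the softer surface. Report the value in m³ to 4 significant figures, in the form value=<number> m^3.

value=3.194e-09 m^3

Intermediate values are displayed rounded. All working math runs at full precision, and rounded once at the end to four significant figures.
Sliding speed v = 257.1 mm/s = 0.2571 m/s. The distance L = v·t = 0.2571 m/s × 2586 s = 664.9 m.
Hardness H = 253.5 HV × 9.807 MPa/HV = 2486 MPa = 2.486e+09 Pa.
In SI base units: W = 85.86 N, H = 2.486e+09 Pa, K = 1.391e-04.
Wear volume V = K·W·L/H = 1.391e-04 · 85.86 · 664.9 / 2.486e+09 = 3.194e-09 m³.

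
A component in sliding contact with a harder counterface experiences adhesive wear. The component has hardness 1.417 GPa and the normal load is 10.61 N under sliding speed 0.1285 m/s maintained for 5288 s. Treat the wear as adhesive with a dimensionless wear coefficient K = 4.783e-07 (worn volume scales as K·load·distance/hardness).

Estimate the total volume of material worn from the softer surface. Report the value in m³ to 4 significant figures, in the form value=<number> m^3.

value=2.434e-12 m^3

Every step carries full float precision. Intermediate values appear rounded, and one last rounding, at four significant digits.
The distance L = v·t = 0.1285 m/s × 5288 s = 679.5 m.
Hardness H = 1.417 GPa = 1.417e+09 Pa.
Expressed in SI base units: W = 10.61 N, H = 1.417e+09 Pa, K = 4.783e-07.
Volume removed: V = K·W·L/H = 4.783e-07 · 10.61 · 679.5 / 1.417e+09 = 2.434e-12 m³.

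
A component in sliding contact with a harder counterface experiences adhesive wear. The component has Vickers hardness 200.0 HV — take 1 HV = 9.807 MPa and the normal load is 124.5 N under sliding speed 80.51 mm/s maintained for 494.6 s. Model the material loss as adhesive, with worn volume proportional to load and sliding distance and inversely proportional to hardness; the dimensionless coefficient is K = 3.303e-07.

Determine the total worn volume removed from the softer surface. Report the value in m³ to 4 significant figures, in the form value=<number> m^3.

value=8.349e-13 m^3

Every step carries full precision, and intermediates are displayed rounded, and a lone final rounding, at 4 significant figures.
Sliding speed v = 80.51 mm/s = 0.08051 m/s. The distance L = v·t = 0.08051 m/s × 494.6 s = 39.82 m.
Hardness H = 200.0 HV × 9.807 MPa/HV = 1961 MPa = 1.961e+09 Pa.
Restated in SI base units: W = 124.5 N, H = 1.961e+09 Pa, K = 3.303e-07.
Archard volume V = K·W·L/H = 3.303e-07 · 124.5 · 39.82 / 1.961e+09 = 8.349e-13 m³.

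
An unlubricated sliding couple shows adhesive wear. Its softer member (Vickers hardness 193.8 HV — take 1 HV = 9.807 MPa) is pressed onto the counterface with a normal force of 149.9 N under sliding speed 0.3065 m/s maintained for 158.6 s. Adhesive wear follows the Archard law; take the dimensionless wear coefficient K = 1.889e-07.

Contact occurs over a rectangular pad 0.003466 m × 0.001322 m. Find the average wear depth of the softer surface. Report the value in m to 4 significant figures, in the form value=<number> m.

Intermediate values are shown rounded; every step maintains full float precision; rounded just once, at four significant figures.
Distance L = v·t = 0.3065 m/s × 158.6 s = 48.61 m.
Hardness H = 193.8 HV × 9.807 MPa/HV = 1901 MPa = 1.901e+09 Pa.
Contact area A = 0.003466 m × 0.001322 m = 4.582e-06 m².
SI base units throughout: W = 149.9 N, H = 1.901e+09 Pa, K = 1.889e-07.
Worn volume V = K·W·L/H = 1.889e-07 · 149.9 · 48.61 / 1.901e+09 = 7.242e-13 m³.
Mean depth h = V/A = 7.242e-13 / 4.582e-06 = 1.581e-07 m.

value=1.581e-07 m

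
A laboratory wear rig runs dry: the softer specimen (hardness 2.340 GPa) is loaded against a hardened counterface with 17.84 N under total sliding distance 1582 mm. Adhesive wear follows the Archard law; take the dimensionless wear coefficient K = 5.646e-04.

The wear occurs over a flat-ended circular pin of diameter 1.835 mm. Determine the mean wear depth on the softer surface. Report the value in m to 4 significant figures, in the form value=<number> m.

value=2.575e-06 m

Printed values are rounded — each operation runs at exact precision, and one final rounding: 4 significant digits.
Convert: Path length L = 1582 mm = 1.582 m.
Convert: Hardness H = 2.340 GPa = 2.340e+09 Pa.
Convert: Pin diameter d = 1.835 mm = 0.001835 m. Contact area A = π·d²/4 = π·(0.001835 m)²/4 = 2.645e-06 m².
Collected in SI base units: W = 17.84 N, H = 2.340e+09 Pa, K = 5.646e-04.
Apply Archard: V = K·W·L/H = 5.646e-04 · 17.84 · 1.582 / 2.340e+09 = 6.810e-12 m³.
Wear depth h = V/A = 6.810e-12 / 2.645e-06 = 2.575e-06 m.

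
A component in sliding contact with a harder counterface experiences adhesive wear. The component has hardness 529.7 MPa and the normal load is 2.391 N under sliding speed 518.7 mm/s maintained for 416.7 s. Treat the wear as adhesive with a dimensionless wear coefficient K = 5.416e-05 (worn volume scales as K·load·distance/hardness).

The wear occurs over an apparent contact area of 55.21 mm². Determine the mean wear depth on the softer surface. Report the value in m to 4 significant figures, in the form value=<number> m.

Quoted intermediates are rounded; all arithmetic carries full precision. Rounded just once, at 4 significant digits.
Sliding speed v = 518.7 mm/s = 0.5187 m/s. Distance covered L = v·t = 0.5187 m/s × 416.7 s = 216.1 m.
Hardness H = 529.7 MPa = 5.297e+08 Pa.
Contact area A = 55.21 mm² = 5.521e-05 m².
SI base units throughout: W = 2.391 N, H = 5.297e+08 Pa, K = 5.416e-05.
Worn volume V = K·W·L/H = 5.416e-05 · 2.391 · 216.1 / 5.297e+08 = 5.284e-11 m³.
Depth of wear h = V/A = 5.284e-11 / 5.521e-05 = 9.571e-07 m.

value=9.571e-07 m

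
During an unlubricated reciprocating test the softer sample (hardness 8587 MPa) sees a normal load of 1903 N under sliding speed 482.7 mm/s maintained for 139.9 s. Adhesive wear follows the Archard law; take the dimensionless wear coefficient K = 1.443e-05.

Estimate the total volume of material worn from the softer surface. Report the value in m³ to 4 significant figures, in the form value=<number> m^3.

All arithmetic runs at full precision — quoted intermediates are rounded — a single final rounding to 4 significant digits.
Convert: Sliding speed v = 482.7 mm/s = 0.4827 m/s. The distance L = v·t = 0.4827 m/s × 139.9 s = 67.53 m.
Convert: Hardness H = 8587 MPa = 8.587e+09 Pa.
In SI base units: W = 1903 N, H = 8.587e+09 Pa, K = 1.443e-05.
By Archard's law, V = K·W·L/H = 1.443e-05 · 1903 · 67.53 / 8.587e+09 = 2.160e-10 m³.

value=2.160e-10 m^3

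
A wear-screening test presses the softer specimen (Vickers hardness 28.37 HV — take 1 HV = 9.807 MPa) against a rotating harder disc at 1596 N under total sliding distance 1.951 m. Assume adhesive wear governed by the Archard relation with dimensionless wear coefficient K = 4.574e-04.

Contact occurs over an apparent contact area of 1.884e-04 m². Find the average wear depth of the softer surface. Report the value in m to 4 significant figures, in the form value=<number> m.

Each operation maintains full precision. Shown intermediates are rounded; rounded once at the end: four significant figures.
Hardness H = 28.37 HV × 9.807 MPa/HV = 278.2 MPa = 2.782e+08 Pa.
Collected in SI base units: W = 1596 N, H = 2.782e+08 Pa, K = 4.574e-04.
Apply Archard: V = K·W·L/H = 4.574e-04 · 1596 · 1.951 / 2.782e+08 = 5.119e-09 m³.
Depth of wear h = V/A = 5.119e-09 / 1.884e-04 = 2.717e-05 m.

value=2.717e-05 m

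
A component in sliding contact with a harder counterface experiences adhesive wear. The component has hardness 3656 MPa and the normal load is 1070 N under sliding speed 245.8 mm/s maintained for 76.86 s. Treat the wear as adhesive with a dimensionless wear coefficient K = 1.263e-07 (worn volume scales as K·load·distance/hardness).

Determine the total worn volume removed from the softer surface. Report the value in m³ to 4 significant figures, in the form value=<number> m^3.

All working math runs at full float precision, and intermediates are shown rounded — a lone final rounding: four significant figures.
Sliding speed v = 245.8 mm/s = 0.2458 m/s. Total distance L = v·t = 0.2458 m/s × 76.86 s = 18.89 m.
Hardness H = 3656 MPa = 3.656e+09 Pa.
Working in SI base units: W = 1070 N, H = 3.656e+09 Pa, K = 1.263e-07.
Archard volume V = K·W·L/H = 1.263e-07 · 1070 · 18.89 / 3.656e+09 = 6.983e-13 m³.

value=6.983e-13 m^3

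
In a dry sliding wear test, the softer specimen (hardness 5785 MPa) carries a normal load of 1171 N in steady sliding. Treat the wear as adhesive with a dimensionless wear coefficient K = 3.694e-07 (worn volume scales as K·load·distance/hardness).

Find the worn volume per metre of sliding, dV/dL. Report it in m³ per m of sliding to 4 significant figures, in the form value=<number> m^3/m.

value=7.477e-14 m^3/m

Every step runs at full precision — displayed values are rounded, and a lone final rounding to 4 significant digits.
Hardness H = 5785 MPa = 5.785e+09 Pa.
As SI base values: W = 1171 N, H = 5.785e+09 Pa, K = 3.694e-07.
Sliding wear rate dV/dL = K·W/H (independent of L): 3.694e-07 · 1171 / 5.785e+09 = 7.477e-14 m³/m.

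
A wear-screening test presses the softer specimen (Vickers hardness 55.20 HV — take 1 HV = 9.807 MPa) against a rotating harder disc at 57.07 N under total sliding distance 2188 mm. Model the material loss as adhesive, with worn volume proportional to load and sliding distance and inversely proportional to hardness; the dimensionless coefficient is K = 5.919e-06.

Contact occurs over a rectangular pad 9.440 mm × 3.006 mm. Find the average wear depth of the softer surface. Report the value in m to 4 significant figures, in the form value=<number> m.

value=4.811e-08 m

The intermediates are printed rounded, and the computation maintains full precision, and a lone final rounding, at 4 significant digits.
Distance covered L = 2188 mm = 2.188 m.
Hardness H = 55.20 HV × 9.807 MPa/HV = 541.3 MPa = 5.413e+08 Pa.
Pad sides 9.440 mm × 3.006 mm = 0.009440 m × 0.003006 m. Contact area A = 0.009440 m × 0.003006 m = 2.838e-05 m².
Restated in SI base units: W = 57.07 N, H = 5.413e+08 Pa, K = 5.919e-06.
Archard relation: V = K·W·L/H = 5.919e-06 · 57.07 · 2.188 / 5.413e+08 = 1.365e-12 m³.
Depth h = V/A = 1.365e-12 / 2.838e-05 = 4.811e-08 m.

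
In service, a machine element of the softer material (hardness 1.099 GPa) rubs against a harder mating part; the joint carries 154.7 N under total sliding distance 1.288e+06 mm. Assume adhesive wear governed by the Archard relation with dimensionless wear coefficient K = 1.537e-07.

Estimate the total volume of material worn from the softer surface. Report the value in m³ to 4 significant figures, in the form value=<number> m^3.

value=2.787e-11 m^3

All working math keeps exact precision, and displayed values are rounded; rounded once at the end to four significant digits.
Convert: Path length L = 1.288e+06 mm = 1288 m.
Convert: Hardness H = 1.099 GPa = 1.099e+09 Pa.
SI base units throughout: W = 154.7 N, H = 1.099e+09 Pa, K = 1.537e-07.
The Archard volume V = K·W·L/H = 1.537e-07 · 154.7 · 1288 / 1.099e+09 = 2.787e-11 m³.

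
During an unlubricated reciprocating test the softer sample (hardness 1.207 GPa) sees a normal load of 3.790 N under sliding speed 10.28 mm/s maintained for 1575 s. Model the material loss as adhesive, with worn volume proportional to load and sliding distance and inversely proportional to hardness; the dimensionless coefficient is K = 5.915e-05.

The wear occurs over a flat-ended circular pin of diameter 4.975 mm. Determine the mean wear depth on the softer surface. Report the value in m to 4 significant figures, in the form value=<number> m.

value=1.547e-07 m

Every step maintains full float precision; intermediate values are displayed rounded — a single final rounding: four significant digits.
Sliding speed v = 10.28 mm/s = 0.01028 m/s. Distance covered L = v·t = 0.01028 m/s × 1575 s = 16.19 m.
Hardness H = 1.207 GPa = 1.207e+09 Pa.
Pin diameter d = 4.975 mm = 0.004975 m. Contact area A = π·d²/4 = π·(0.004975 m)²/4 = 1.944e-05 m².
Collected in SI base units: W = 3.790 N, H = 1.207e+09 Pa, K = 5.915e-05.
By Archard's law, V = K·W·L/H = 5.915e-05 · 3.790 · 16.19 / 1.207e+09 = 3.007e-12 m³.
Average depth h = V/A = 3.007e-12 / 1.944e-05 = 1.547e-07 m.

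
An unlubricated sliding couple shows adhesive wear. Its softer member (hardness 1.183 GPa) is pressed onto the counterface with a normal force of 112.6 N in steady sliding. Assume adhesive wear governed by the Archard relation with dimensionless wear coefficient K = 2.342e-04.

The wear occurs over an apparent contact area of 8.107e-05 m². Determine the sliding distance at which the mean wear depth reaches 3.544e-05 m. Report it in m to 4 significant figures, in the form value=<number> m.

Intermediate values are shown rounded, and the computation keeps full float precision; a single final rounding to 4 significant digits.
Convert: Hardness H = 1.183 GPa = 1.183e+09 Pa.
In SI base units: W = 112.6 N, H = 1.183e+09 Pa, K = 2.342e-04.
Limit volume V_lim = h_lim·A = 3.544e-05 · 8.107e-05 = 2.873e-09 m³.
Inverting, life L = V_lim·H/(K·W) = 2.873e-09 · 1.183e+09 / (2.342e-04 · 112.6) = 128.9 m.

value=128.9 m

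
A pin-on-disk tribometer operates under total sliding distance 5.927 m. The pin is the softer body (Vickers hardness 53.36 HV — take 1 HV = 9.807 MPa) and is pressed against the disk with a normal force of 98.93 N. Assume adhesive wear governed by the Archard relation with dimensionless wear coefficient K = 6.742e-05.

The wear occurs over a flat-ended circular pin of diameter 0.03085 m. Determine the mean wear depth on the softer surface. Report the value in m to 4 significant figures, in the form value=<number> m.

value=1.011e-07 m

The computation holds exact precision — intermediate values appear rounded; rounded just once to 4 significant digits.
Convert: Hardness H = 53.36 HV × 9.807 MPa/HV = 523.3 MPa = 5.233e+08 Pa.
Convert: Contact area A = π·d²/4 = π·(0.03085 m)²/4 = 7.475e-04 m².
As SI base values: W = 98.93 N, H = 5.233e+08 Pa, K = 6.742e-05.
By Archard's law, V = K·W·L/H = 6.742e-05 · 98.93 · 5.927 / 5.233e+08 = 7.554e-11 m³.
Mean wear depth h = V/A = 7.554e-11 / 7.475e-04 = 1.011e-07 m.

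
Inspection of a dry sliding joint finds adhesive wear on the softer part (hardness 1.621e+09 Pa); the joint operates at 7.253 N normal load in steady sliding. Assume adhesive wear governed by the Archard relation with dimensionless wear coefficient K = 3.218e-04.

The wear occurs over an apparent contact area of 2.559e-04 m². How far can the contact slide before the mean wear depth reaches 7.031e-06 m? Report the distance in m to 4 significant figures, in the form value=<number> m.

value=1250 m

Intermediate values appear rounded, and the algebra carries full precision. Rounded once at the end: 4 significant figures.
As SI base values: W = 7.253 N, H = 1.621e+09 Pa, K = 3.218e-04.
Allowed volume V_lim = h_lim·A = 7.031e-06 · 2.559e-04 = 1.799e-09 m³.
Sliding life L = V_lim·H/(K·W) = 1.799e-09 · 1.621e+09 / (3.218e-04 · 7.253) = 1250 m.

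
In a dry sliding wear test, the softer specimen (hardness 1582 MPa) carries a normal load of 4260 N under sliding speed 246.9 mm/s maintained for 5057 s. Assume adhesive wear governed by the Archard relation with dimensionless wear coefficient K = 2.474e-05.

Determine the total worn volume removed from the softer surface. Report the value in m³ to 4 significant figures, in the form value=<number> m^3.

value=8.318e-08 m^3

All arithmetic maintains full precision — intermediate values appear rounded, and one last rounding: four significant figures.
Sliding speed v = 246.9 mm/s = 0.2469 m/s. Sliding distance L = v·t = 0.2469 m/s × 5057 s = 1249 m.
Hardness H = 1582 MPa = 1.582e+09 Pa.
Working in SI base units: W = 4260 N, H = 1.582e+09 Pa, K = 2.474e-05.
Worn volume V = K·W·L/H = 2.474e-05 · 4260 · 1249 / 1.582e+09 = 8.318e-08 m³.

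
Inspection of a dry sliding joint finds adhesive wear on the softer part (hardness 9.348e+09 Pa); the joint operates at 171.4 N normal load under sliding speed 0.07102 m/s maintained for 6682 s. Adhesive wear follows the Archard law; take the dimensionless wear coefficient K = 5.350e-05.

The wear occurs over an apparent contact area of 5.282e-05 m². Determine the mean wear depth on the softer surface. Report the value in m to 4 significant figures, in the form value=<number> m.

All arithmetic carries full float precision — the intermediates appear rounded. Rounded once at the end, at 4 significant figures.
Convert: Distance L = v·t = 0.07102 m/s × 6682 s = 474.6 m.
Collected in SI base units: W = 171.4 N, H = 9.348e+09 Pa, K = 5.350e-05.
Wear volume V = K·W·L/H = 5.350e-05 · 171.4 · 474.6 / 9.348e+09 = 4.655e-10 m³.
Mean wear depth h = V/A = 4.655e-10 / 5.282e-05 = 8.813e-06 m.

value=8.813e-06 m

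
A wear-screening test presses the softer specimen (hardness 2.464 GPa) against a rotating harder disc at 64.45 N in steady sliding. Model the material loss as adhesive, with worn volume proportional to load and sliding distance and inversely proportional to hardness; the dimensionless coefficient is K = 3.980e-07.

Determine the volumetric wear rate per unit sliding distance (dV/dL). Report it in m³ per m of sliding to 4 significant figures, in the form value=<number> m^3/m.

The algebra carries exact precision, and the intermediates are displayed rounded. Rounded just once to four significant figures.
Convert: Hardness H = 2.464 GPa = 2.464e+09 Pa.
Collected in SI base units: W = 64.45 N, H = 2.464e+09 Pa, K = 3.980e-07.
Volumetric rate dV/dL = K·W/H (no L dependence): 3.980e-07 · 64.45 / 2.464e+09 = 1.041e-14 m³/m.

value=1.041e-14 m^3/m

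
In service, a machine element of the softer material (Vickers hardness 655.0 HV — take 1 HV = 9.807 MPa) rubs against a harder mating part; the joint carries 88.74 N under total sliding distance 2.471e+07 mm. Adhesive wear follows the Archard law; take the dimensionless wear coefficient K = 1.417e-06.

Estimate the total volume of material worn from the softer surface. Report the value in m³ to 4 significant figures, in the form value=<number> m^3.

value=4.837e-10 m^3

All working math keeps exact precision; intermediate values appear rounded, and a lone final rounding to 4 significant figures.
Sliding distance L = 2.471e+07 mm = 2.471e+04 m.
Hardness H = 655.0 HV × 9.807 MPa/HV = 6424 MPa = 6.424e+09 Pa.
Working in SI base units: W = 88.74 N, H = 6.424e+09 Pa, K = 1.417e-06.
Apply Archard: V = K·W·L/H = 1.417e-06 · 88.74 · 2.471e+04 / 6.424e+09 = 4.837e-10 m³.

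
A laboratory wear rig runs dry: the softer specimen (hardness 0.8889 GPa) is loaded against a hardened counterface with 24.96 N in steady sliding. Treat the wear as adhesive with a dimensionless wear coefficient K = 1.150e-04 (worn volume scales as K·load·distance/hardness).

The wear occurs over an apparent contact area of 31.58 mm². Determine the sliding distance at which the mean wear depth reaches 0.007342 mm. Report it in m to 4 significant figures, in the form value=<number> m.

value=71.80 m

The intermediates appear rounded; all arithmetic runs at exact precision; one last rounding, at four significant figures.
Hardness H = 0.8889 GPa = 8.889e+08 Pa.
Contact area A = 31.58 mm² = 3.158e-05 m².
Depth limit h_lim = 0.007342 mm = 7.342e-06 m.
In SI base units: W = 24.96 N, H = 8.889e+08 Pa, K = 1.150e-04.
Allowed volume V_lim = h_lim·A = 7.342e-06 · 3.158e-05 = 2.319e-10 m³.
Thus life L = V_lim·H/(K·W) = 2.319e-10 · 8.889e+08 / (1.150e-04 · 24.96) = 71.80 m.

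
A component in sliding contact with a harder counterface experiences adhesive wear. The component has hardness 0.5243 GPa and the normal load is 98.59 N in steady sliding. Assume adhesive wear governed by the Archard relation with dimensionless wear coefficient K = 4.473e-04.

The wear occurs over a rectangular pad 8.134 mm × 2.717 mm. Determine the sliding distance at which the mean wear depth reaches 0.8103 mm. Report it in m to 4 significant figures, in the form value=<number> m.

All arithmetic keeps exact precision. Shown intermediates are rounded — one final rounding: 4 significant figures.
Convert: Hardness H = 0.5243 GPa = 5.243e+08 Pa.
Convert: Pad sides 8.134 mm × 2.717 mm = 0.008134 m × 0.002717 m. Contact area A = 0.008134 m × 0.002717 m = 2.210e-05 m².
Convert: Depth limit h_lim = 0.8103 mm = 8.103e-04 m.
In SI base units, W = 98.59 N, H = 5.243e+08 Pa, K = 4.473e-04.
Permissible volume V_lim = h_lim·A = 8.103e-04 · 2.210e-05 = 1.791e-08 m³.
Thus life L = V_lim·H/(K·W) = 1.791e-08 · 5.243e+08 / (4.473e-04 · 98.59) = 212.9 m.

value=212.9 m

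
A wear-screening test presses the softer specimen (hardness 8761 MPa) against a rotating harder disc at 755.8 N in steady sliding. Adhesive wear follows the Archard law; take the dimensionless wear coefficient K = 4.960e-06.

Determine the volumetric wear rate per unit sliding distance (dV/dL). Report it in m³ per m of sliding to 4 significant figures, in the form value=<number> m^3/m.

The intermediates are displayed rounded, and all arithmetic maintains full precision; a lone final rounding: 4 significant figures.
Hardness H = 8761 MPa = 8.761e+09 Pa.
Expressed in SI base units: W = 755.8 N, H = 8.761e+09 Pa, K = 4.960e-06.
The wear rate dV/dL = K·W/H — distance-free: 4.960e-06 · 755.8 / 8.761e+09 = 4.279e-13 m³/m.

value=4.279e-13 m^3/m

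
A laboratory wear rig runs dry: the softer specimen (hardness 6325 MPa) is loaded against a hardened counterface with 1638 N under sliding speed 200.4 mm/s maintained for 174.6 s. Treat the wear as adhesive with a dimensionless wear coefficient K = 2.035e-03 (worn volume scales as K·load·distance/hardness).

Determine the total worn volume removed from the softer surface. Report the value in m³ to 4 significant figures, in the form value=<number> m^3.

The intermediates appear rounded; all working math runs at full precision; a lone final rounding to four significant digits.
Convert: Sliding speed v = 200.4 mm/s = 0.2004 m/s. Sliding distance L = v·t = 0.2004 m/s × 174.6 s = 34.99 m.
Convert: Hardness H = 6325 MPa = 6.325e+09 Pa.
In SI base units, W = 1638 N, H = 6.325e+09 Pa, K = 2.035e-03.
The Archard volume V = K·W·L/H = 2.035e-03 · 1638 · 34.99 / 6.325e+09 = 1.844e-08 m³.

value=1.844e-08 m^3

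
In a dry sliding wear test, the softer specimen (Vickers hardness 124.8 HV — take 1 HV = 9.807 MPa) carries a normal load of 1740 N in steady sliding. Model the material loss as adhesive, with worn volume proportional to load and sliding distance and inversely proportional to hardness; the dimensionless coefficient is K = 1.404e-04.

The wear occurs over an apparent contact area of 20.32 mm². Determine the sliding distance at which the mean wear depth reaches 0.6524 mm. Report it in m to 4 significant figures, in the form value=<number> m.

Intermediates are shown rounded; every step maintains full precision, and a lone final rounding to four significant digits.
Hardness H = 124.8 HV × 9.807 MPa/HV = 1224 MPa = 1.224e+09 Pa.
Contact area A = 20.32 mm² = 2.032e-05 m².
Depth limit h_lim = 0.6524 mm = 6.524e-04 m.
Working in SI base units: W = 1740 N, H = 1.224e+09 Pa, K = 1.404e-04.
Permissible volume V_lim = h_lim·A = 6.524e-04 · 2.032e-05 = 1.326e-08 m³.
So the life L = V_lim·H/(K·W) = 1.326e-08 · 1.224e+09 / (1.404e-04 · 1740) = 66.42 m.

value=66.42 m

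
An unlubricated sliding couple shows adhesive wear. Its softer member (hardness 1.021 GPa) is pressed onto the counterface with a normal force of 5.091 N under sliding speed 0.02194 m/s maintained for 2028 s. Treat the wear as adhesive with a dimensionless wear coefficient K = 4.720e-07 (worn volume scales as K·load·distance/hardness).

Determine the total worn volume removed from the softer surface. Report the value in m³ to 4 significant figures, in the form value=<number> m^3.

value=1.047e-13 m^3

Every step keeps full precision; the intermediates appear rounded; a lone final rounding, at four significant digits.
Convert: Path length L = v·t = 0.02194 m/s × 2028 s = 44.49 m.
Convert: Hardness H = 1.021 GPa = 1.021e+09 Pa.
SI base units throughout: W = 5.091 N, H = 1.021e+09 Pa, K = 4.720e-07.
Archard relation: V = K·W·L/H = 4.720e-07 · 5.091 · 44.49 / 1.021e+09 = 1.047e-13 m³.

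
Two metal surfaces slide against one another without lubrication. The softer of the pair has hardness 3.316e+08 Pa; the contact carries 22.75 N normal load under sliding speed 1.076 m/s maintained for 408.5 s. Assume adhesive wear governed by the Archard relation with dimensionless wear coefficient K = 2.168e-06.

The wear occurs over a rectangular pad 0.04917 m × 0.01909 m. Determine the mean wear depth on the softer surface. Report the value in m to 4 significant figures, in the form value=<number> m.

value=6.965e-08 m

Each operation holds full float precision, and intermediates appear rounded; one last rounding, at four significant digits.
Convert: The distance L = v·t = 1.076 m/s × 408.5 s = 439.5 m.
Convert: Contact area A = 0.04917 m × 0.01909 m = 9.387e-04 m².
Expressed in SI base units: W = 22.75 N, H = 3.316e+08 Pa, K = 2.168e-06.
Wear volume V = K·W·L/H = 2.168e-06 · 22.75 · 439.5 / 3.316e+08 = 6.538e-11 m³.
Mean wear depth h = V/A = 6.538e-11 / 9.387e-04 = 6.965e-08 m.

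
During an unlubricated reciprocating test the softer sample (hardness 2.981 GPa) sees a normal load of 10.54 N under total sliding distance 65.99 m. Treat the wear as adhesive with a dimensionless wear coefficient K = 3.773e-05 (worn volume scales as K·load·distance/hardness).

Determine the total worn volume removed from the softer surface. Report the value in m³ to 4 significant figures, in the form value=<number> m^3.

The computation carries exact precision; intermediate values are displayed rounded. Rounded just once: four significant figures.
Convert: Hardness H = 2.981 GPa = 2.981e+09 Pa.
In SI base units, W = 10.54 N, H = 2.981e+09 Pa, K = 3.773e-05.
Archard volume V = K·W·L/H = 3.773e-05 · 10.54 · 65.99 / 2.981e+09 = 8.803e-12 m³.

value=8.803e-12 m^3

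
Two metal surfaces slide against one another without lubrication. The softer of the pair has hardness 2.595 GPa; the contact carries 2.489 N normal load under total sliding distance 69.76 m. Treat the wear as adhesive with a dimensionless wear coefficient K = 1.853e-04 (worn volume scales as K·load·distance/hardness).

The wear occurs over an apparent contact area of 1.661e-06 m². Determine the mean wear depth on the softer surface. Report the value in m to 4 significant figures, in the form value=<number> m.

value=7.464e-06 m

Displayed values are rounded — all working math carries full precision. Rounded once at the end to 4 significant figures.
Hardness H = 2.595 GPa = 2.595e+09 Pa.
Working in SI base units: W = 2.489 N, H = 2.595e+09 Pa, K = 1.853e-04.
By Archard's law, V = K·W·L/H = 1.853e-04 · 2.489 · 69.76 / 2.595e+09 = 1.240e-11 m³.
Depth h = V/A = 1.240e-11 / 1.661e-06 = 7.464e-06 m.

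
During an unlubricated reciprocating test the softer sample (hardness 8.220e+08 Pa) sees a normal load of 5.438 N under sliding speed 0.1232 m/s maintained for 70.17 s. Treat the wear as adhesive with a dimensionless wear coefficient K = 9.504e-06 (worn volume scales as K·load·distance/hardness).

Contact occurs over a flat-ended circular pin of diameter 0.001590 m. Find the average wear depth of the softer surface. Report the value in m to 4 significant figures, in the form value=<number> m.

Intermediates are displayed rounded; all working math holds full precision, and one final rounding to 4 significant digits.
Distance L = v·t = 0.1232 m/s × 70.17 s = 8.645 m.
Contact area A = π·d²/4 = π·(0.001590 m)²/4 = 1.986e-06 m².
In SI base units: W = 5.438 N, H = 8.220e+08 Pa, K = 9.504e-06.
Archard relation: V = K·W·L/H = 9.504e-06 · 5.438 · 8.645 / 8.220e+08 = 5.435e-13 m³.
Wear depth h = V/A = 5.435e-13 / 1.986e-06 = 2.737e-07 m.

value=2.737e-07 m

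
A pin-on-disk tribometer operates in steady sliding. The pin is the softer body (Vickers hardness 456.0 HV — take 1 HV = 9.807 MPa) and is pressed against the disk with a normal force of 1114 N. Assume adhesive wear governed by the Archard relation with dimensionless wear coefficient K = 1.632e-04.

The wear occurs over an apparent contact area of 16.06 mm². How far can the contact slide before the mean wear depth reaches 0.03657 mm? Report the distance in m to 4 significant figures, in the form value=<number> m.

Intermediate values appear rounded. All working math runs at full float precision. Rounded once at the end: four significant digits.
Convert: Hardness H = 456.0 HV × 9.807 MPa/HV = 4472 MPa = 4.472e+09 Pa.
Convert: Contact area A = 16.06 mm² = 1.606e-05 m².
Convert: Depth limit h_lim = 0.03657 mm = 3.657e-05 m.
Expressed in SI base units: W = 1114 N, H = 4.472e+09 Pa, K = 1.632e-04.
Limit volume V_lim = h_lim·A = 3.657e-05 · 1.606e-05 = 5.873e-10 m³.
Life L = V_lim·H/(K·W) = 5.873e-10 · 4.472e+09 / (1.632e-04 · 1114) = 14.45 m.

value=14.45 m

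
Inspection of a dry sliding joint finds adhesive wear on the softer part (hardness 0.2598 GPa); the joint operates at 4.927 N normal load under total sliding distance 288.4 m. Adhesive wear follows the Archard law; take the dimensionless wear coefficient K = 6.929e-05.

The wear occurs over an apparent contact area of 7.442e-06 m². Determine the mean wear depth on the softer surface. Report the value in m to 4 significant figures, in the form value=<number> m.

value=5.092e-05 m

Intermediate values are shown rounded, and the computation carries exact precision. Rounded once at the end, at 4 significant digits.
Hardness H = 0.2598 GPa = 2.598e+08 Pa.
Restated in SI base units: W = 4.927 N, H = 2.598e+08 Pa, K = 6.929e-05.
Worn volume V = K·W·L/H = 6.929e-05 · 4.927 · 288.4 / 2.598e+08 = 3.790e-10 m³.
Mean wear depth h = V/A = 3.790e-10 / 7.442e-06 = 5.092e-05 m.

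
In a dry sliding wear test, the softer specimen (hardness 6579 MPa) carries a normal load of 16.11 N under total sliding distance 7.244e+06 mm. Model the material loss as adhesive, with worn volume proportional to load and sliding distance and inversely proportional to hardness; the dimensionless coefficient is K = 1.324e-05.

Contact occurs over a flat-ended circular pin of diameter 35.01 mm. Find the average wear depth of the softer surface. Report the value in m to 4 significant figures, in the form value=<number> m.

value=2.440e-07 m

Every step keeps full precision; intermediates are printed rounded. Rounded just once, at 4 significant digits.
Path length L = 7.244e+06 mm = 7244 m.
Hardness H = 6579 MPa = 6.579e+09 Pa.
Pin diameter d = 35.01 mm = 0.03501 m. Contact area A = π·d²/4 = π·(0.03501 m)²/4 = 9.627e-04 m².
As SI base values: W = 16.11 N, H = 6.579e+09 Pa, K = 1.324e-05.
By Archard's law, V = K·W·L/H = 1.324e-05 · 16.11 · 7244 / 6.579e+09 = 2.349e-10 m³.
Wear depth h = V/A = 2.349e-10 / 9.627e-04 = 2.440e-07 m.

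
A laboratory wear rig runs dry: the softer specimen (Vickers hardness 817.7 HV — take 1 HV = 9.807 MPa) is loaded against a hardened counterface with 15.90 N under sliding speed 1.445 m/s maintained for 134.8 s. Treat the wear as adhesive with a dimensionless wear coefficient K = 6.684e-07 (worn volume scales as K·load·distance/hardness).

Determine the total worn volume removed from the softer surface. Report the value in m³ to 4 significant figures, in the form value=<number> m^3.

value=2.581e-13 m^3

Each operation holds exact precision. Printed values are rounded — rounded just once: 4 significant digits.
Convert: Sliding distance L = v·t = 1.445 m/s × 134.8 s = 194.8 m.
Convert: Hardness H = 817.7 HV × 9.807 MPa/HV = 8019 MPa = 8.019e+09 Pa.
As SI base values: W = 15.90 N, H = 8.019e+09 Pa, K = 6.684e-07.
Worn volume V = K·W·L/H = 6.684e-07 · 15.90 · 194.8 / 8.019e+09 = 2.581e-13 m³.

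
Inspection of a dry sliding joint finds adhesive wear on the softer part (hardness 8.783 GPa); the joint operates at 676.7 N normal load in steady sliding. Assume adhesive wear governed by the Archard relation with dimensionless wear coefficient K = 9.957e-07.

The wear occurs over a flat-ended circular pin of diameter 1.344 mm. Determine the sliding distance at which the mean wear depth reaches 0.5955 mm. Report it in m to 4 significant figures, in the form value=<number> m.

value=1.101e+04 m

Printed values are rounded; each operation carries full float precision — one last rounding: 4 significant digits.
Hardness H = 8.783 GPa = 8.783e+09 Pa.
Pin diameter d = 1.344 mm = 0.001344 m. Contact area A = π·d²/4 = π·(0.001344 m)²/4 = 1.419e-06 m².
Depth limit h_lim = 0.5955 mm = 5.955e-04 m.
Collected in SI base units: W = 676.7 N, H = 8.783e+09 Pa, K = 9.957e-07.
Limit volume V_lim = h_lim·A = 5.955e-04 · 1.419e-06 = 8.448e-10 m³.
Life L = V_lim·H/(K·W) = 8.448e-10 · 8.783e+09 / (9.957e-07 · 676.7) = 1.101e+04 m.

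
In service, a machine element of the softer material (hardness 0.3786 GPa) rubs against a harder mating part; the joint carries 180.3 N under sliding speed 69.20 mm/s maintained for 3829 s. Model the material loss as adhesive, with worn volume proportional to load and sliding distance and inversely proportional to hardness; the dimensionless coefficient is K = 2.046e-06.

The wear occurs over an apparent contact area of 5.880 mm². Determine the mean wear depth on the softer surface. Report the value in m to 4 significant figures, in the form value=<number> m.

Each operation holds full precision, and quoted intermediates are rounded. Rounded once at the end, at 4 significant digits.
Sliding speed v = 69.20 mm/s = 0.06920 m/s. The distance L = v·t = 0.06920 m/s × 3829 s = 265.0 m.
Hardness H = 0.3786 GPa = 3.786e+08 Pa.
Contact area A = 5.880 mm² = 5.880e-06 m².
In SI base units, W = 180.3 N, H = 3.786e+08 Pa, K = 2.046e-06.
Archard relation: V = K·W·L/H = 2.046e-06 · 180.3 · 265.0 / 3.786e+08 = 2.582e-10 m³.
Mean depth h = V/A = 2.582e-10 / 5.880e-06 = 4.391e-05 m.

value=4.391e-05 m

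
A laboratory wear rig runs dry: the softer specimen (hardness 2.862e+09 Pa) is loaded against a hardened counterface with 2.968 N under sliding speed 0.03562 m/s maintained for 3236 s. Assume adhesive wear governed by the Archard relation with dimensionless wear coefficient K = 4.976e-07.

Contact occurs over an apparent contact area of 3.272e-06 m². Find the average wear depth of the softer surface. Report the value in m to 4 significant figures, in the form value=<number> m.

Intermediate values are displayed rounded. All working math carries full precision. Rounded once at the end, at 4 significant digits.
Distance L = v·t = 0.03562 m/s × 3236 s = 115.3 m.
Collected in SI base units: W = 2.968 N, H = 2.862e+09 Pa, K = 4.976e-07.
Wear volume V = K·W·L/H = 4.976e-07 · 2.968 · 115.3 / 2.862e+09 = 5.948e-14 m³.
Depth h = V/A = 5.948e-14 / 3.272e-06 = 1.818e-08 m.

value=1.818e-08 m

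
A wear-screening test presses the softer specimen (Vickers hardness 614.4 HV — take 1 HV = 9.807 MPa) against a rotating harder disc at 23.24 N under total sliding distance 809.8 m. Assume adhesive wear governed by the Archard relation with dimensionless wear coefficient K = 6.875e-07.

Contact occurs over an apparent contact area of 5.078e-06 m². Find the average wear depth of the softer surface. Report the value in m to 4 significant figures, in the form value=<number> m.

value=4.229e-07 m

Intermediates are shown rounded, and the algebra runs at full precision — one final rounding, at 4 significant figures.
Hardness H = 614.4 HV × 9.807 MPa/HV = 6025 MPa = 6.025e+09 Pa.
Restated in SI base units: W = 23.24 N, H = 6.025e+09 Pa, K = 6.875e-07.
The Archard volume V = K·W·L/H = 6.875e-07 · 23.24 · 809.8 / 6.025e+09 = 2.147e-12 m³.
Mean wear depth h = V/A = 2.147e-12 / 5.078e-06 = 4.229e-07 m.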